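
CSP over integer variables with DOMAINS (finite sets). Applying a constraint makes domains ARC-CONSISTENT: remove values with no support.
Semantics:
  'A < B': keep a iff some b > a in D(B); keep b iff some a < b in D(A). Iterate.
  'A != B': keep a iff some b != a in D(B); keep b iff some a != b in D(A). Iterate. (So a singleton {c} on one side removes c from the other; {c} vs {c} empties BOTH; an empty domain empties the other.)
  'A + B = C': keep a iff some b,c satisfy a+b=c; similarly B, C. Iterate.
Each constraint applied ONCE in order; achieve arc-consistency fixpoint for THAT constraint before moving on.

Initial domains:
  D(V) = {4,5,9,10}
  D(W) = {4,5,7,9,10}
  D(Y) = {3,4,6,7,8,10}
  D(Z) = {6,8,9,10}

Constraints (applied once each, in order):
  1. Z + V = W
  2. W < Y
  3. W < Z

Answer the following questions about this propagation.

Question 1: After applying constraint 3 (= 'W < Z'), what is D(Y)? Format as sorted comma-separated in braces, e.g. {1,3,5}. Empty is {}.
Answer: {}

Derivation:
Constraint 1 (Z + V = W) on D(Z)={6,8,9,10} D(V)={4,5,9,10} D(W)={4,5,7,9,10}: Z {6,8,9,10}->{6}; V {4,5,9,10}->{4}; W {4,5,7,9,10}->{10}
Constraint 2 (W < Y) on D(W)={10} D(Y)={3,4,6,7,8,10}: W {10}->{}; Y {3,4,6,7,8,10}->{}
Constraint 3 (W < Z) on D(W)={} D(Z)={6}: Z {6}->{}
So after constraint 3: D(Y) = {}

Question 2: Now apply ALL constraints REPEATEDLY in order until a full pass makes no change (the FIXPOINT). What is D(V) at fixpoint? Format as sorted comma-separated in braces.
pass 0 (initial): D(V)={4,5,9,10}
pass 1: V {4,5,9,10}->{4}; W {4,5,7,9,10}->{}; Y {3,4,6,7,8,10}->{}; Z {6,8,9,10}->{}
pass 2: V {4}->{}
pass 3: no change
Fixpoint after 3 passes: D(V) = {}

Answer: {}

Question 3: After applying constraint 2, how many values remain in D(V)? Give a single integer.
Constraint 1 (Z + V = W) on D(Z)={6,8,9,10} D(V)={4,5,9,10} D(W)={4,5,7,9,10}: Z {6,8,9,10}->{6}; V {4,5,9,10}->{4}; W {4,5,7,9,10}->{10}
Constraint 2 (W < Y) on D(W)={10} D(Y)={3,4,6,7,8,10}: W {10}->{}; Y {3,4,6,7,8,10}->{}
So after constraint 2: D(V)={4}, size = 1

Answer: 1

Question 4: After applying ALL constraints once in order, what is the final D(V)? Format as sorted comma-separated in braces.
Answer: {4}

Derivation:
Constraint 1 (Z + V = W) on D(Z)={6,8,9,10} D(V)={4,5,9,10} D(W)={4,5,7,9,10}: Z {6,8,9,10}->{6}; V {4,5,9,10}->{4}; W {4,5,7,9,10}->{10}
Constraint 2 (W < Y) on D(W)={10} D(Y)={3,4,6,7,8,10}: W {10}->{}; Y {3,4,6,7,8,10}->{}
Constraint 3 (W < Z) on D(W)={} D(Z)={6}: Z {6}->{}
So after all 3 constraints: D(V) = {4}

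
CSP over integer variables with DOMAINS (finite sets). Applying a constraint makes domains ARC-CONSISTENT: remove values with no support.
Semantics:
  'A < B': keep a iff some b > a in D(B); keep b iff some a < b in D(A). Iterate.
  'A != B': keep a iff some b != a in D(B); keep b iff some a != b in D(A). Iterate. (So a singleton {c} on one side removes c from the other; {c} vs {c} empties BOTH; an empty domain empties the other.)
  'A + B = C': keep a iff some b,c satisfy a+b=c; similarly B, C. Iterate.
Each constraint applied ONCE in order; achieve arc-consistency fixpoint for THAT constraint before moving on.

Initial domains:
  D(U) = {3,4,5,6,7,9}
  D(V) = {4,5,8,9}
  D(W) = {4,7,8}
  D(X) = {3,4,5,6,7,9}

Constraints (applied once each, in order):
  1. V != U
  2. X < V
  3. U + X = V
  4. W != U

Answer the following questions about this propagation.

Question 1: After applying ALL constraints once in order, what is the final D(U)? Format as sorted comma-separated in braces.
Answer: {3,4,5,6}

Derivation:
Constraint 1 (V != U) on D(V)={4,5,8,9} D(U)={3,4,5,6,7,9}: no change
Constraint 2 (X < V) on D(X)={3,4,5,6,7,9} D(V)={4,5,8,9}: X {3,4,5,6,7,9}->{3,4,5,6,7}
Constraint 3 (U + X = V) on D(U)={3,4,5,6,7,9} D(X)={3,4,5,6,7} D(V)={4,5,8,9}: U {3,4,5,6,7,9}->{3,4,5,6}; X {3,4,5,6,7}->{3,4,5,6}; V {4,5,8,9}->{8,9}
Constraint 4 (W != U) on D(W)={4,7,8} D(U)={3,4,5,6}: no change
So after all 4 constraints: D(U) = {3,4,5,6}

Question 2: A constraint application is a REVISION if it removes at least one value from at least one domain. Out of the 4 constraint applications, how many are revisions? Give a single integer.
Constraint 1 (V != U) on D(V)={4,5,8,9} D(U)={3,4,5,6,7,9}: no change => not a revision
Constraint 2 (X < V) on D(X)={3,4,5,6,7,9} D(V)={4,5,8,9}: X {3,4,5,6,7,9}->{3,4,5,6,7} => REVISION
Constraint 3 (U + X = V) on D(U)={3,4,5,6,7,9} D(X)={3,4,5,6,7} D(V)={4,5,8,9}: U {3,4,5,6,7,9}->{3,4,5,6}; X {3,4,5,6,7}->{3,4,5,6}; V {4,5,8,9}->{8,9} => REVISION
Constraint 4 (W != U) on D(W)={4,7,8} D(U)={3,4,5,6}: no change => not a revision
Total revisions = 2

Answer: 2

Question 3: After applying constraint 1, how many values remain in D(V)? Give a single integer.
Answer: 4

Derivation:
Constraint 1 (V != U) on D(V)={4,5,8,9} D(U)={3,4,5,6,7,9}: no change
So after constraint 1: D(V)={4,5,8,9}, size = 4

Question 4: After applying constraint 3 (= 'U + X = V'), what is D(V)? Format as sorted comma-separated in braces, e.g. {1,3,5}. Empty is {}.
Constraint 1 (V != U) on D(V)={4,5,8,9} D(U)={3,4,5,6,7,9}: no change
Constraint 2 (X < V) on D(X)={3,4,5,6,7,9} D(V)={4,5,8,9}: X {3,4,5,6,7,9}->{3,4,5,6,7}
Constraint 3 (U + X = V) on D(U)={3,4,5,6,7,9} D(X)={3,4,5,6,7} D(V)={4,5,8,9}: U {3,4,5,6,7,9}->{3,4,5,6}; X {3,4,5,6,7}->{3,4,5,6}; V {4,5,8,9}->{8,9}
So after constraint 3: D(V) = {8,9}

Answer: {8,9}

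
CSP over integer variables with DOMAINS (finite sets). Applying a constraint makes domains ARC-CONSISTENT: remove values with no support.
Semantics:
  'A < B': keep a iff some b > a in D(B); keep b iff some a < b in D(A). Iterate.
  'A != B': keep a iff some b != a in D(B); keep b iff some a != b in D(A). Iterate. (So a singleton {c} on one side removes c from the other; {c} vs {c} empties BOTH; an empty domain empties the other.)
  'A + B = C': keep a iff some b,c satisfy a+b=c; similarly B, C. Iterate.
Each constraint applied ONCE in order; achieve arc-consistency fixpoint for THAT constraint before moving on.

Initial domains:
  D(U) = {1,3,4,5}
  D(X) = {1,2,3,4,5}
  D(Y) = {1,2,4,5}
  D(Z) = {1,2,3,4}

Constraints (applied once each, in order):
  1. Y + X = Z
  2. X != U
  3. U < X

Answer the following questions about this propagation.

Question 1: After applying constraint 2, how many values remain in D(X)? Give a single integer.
Constraint 1 (Y + X = Z) on D(Y)={1,2,4,5} D(X)={1,2,3,4,5} D(Z)={1,2,3,4}: Y {1,2,4,5}->{1,2}; X {1,2,3,4,5}->{1,2,3}; Z {1,2,3,4}->{2,3,4}
Constraint 2 (X != U) on D(X)={1,2,3} D(U)={1,3,4,5}: no change
So after constraint 2: D(X)={1,2,3}, size = 3

Answer: 3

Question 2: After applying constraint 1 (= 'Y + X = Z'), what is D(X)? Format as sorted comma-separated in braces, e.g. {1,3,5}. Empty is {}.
Constraint 1 (Y + X = Z) on D(Y)={1,2,4,5} D(X)={1,2,3,4,5} D(Z)={1,2,3,4}: Y {1,2,4,5}->{1,2}; X {1,2,3,4,5}->{1,2,3}; Z {1,2,3,4}->{2,3,4}
So after constraint 1: D(X) = {1,2,3}

Answer: {1,2,3}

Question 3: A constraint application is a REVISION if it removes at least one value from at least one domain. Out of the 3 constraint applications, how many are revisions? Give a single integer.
Constraint 1 (Y + X = Z) on D(Y)={1,2,4,5} D(X)={1,2,3,4,5} D(Z)={1,2,3,4}: Y {1,2,4,5}->{1,2}; X {1,2,3,4,5}->{1,2,3}; Z {1,2,3,4}->{2,3,4} => REVISION
Constraint 2 (X != U) on D(X)={1,2,3} D(U)={1,3,4,5}: no change => not a revision
Constraint 3 (U < X) on D(U)={1,3,4,5} D(X)={1,2,3}: U {1,3,4,5}->{1}; X {1,2,3}->{2,3} => REVISION
Total revisions = 2

Answer: 2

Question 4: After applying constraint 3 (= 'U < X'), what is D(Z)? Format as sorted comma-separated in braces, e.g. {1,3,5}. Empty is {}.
Answer: {2,3,4}

Derivation:
Constraint 1 (Y + X = Z) on D(Y)={1,2,4,5} D(X)={1,2,3,4,5} D(Z)={1,2,3,4}: Y {1,2,4,5}->{1,2}; X {1,2,3,4,5}->{1,2,3}; Z {1,2,3,4}->{2,3,4}
Constraint 2 (X != U) on D(X)={1,2,3} D(U)={1,3,4,5}: no change
Constraint 3 (U < X) on D(U)={1,3,4,5} D(X)={1,2,3}: U {1,3,4,5}->{1}; X {1,2,3}->{2,3}
So after constraint 3: D(Z) = {2,3,4}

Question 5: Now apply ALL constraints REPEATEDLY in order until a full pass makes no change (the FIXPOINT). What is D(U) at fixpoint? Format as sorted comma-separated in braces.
Answer: {1}

Derivation:
pass 0 (initial): D(U)={1,3,4,5}
pass 1: U {1,3,4,5}->{1}; X {1,2,3,4,5}->{2,3}; Y {1,2,4,5}->{1,2}; Z {1,2,3,4}->{2,3,4}
pass 2: Z {2,3,4}->{3,4}
pass 3: no change
Fixpoint after 3 passes: D(U) = {1}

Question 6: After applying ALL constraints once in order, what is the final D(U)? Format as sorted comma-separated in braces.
Answer: {1}

Derivation:
Constraint 1 (Y + X = Z) on D(Y)={1,2,4,5} D(X)={1,2,3,4,5} D(Z)={1,2,3,4}: Y {1,2,4,5}->{1,2}; X {1,2,3,4,5}->{1,2,3}; Z {1,2,3,4}->{2,3,4}
Constraint 2 (X != U) on D(X)={1,2,3} D(U)={1,3,4,5}: no change
Constraint 3 (U < X) on D(U)={1,3,4,5} D(X)={1,2,3}: U {1,3,4,5}->{1}; X {1,2,3}->{2,3}
So after all 3 constraints: D(U) = {1}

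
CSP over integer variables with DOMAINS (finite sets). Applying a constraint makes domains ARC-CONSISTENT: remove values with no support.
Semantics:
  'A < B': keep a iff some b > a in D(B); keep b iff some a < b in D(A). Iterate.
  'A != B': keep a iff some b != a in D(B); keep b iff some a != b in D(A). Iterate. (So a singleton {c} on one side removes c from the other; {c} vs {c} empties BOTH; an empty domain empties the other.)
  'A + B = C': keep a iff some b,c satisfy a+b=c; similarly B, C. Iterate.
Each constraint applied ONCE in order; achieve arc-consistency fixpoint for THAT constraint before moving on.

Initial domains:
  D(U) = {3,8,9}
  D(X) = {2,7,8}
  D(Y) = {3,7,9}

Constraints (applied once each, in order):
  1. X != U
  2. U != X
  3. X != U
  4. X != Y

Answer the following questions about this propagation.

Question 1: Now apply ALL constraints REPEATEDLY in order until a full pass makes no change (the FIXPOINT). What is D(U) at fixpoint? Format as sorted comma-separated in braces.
pass 0 (initial): D(U)={3,8,9}
pass 1: no change
Fixpoint after 1 passes: D(U) = {3,8,9}

Answer: {3,8,9}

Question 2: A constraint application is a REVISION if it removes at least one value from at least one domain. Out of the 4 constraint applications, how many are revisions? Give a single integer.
Answer: 0

Derivation:
Constraint 1 (X != U) on D(X)={2,7,8} D(U)={3,8,9}: no change => not a revision
Constraint 2 (U != X) on D(U)={3,8,9} D(X)={2,7,8}: no change => not a revision
Constraint 3 (X != U) on D(X)={2,7,8} D(U)={3,8,9}: no change => not a revision
Constraint 4 (X != Y) on D(X)={2,7,8} D(Y)={3,7,9}: no change => not a revision
Total revisions = 0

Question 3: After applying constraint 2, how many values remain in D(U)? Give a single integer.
Answer: 3

Derivation:
Constraint 1 (X != U) on D(X)={2,7,8} D(U)={3,8,9}: no change
Constraint 2 (U != X) on D(U)={3,8,9} D(X)={2,7,8}: no change
So after constraint 2: D(U)={3,8,9}, size = 3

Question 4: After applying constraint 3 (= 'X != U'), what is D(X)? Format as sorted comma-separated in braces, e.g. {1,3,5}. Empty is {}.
Constraint 1 (X != U) on D(X)={2,7,8} D(U)={3,8,9}: no change
Constraint 2 (U != X) on D(U)={3,8,9} D(X)={2,7,8}: no change
Constraint 3 (X != U) on D(X)={2,7,8} D(U)={3,8,9}: no change
So after constraint 3: D(X) = {2,7,8}

Answer: {2,7,8}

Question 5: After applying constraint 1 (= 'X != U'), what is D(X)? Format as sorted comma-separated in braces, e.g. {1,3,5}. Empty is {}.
Answer: {2,7,8}

Derivation:
Constraint 1 (X != U) on D(X)={2,7,8} D(U)={3,8,9}: no change
So after constraint 1: D(X) = {2,7,8}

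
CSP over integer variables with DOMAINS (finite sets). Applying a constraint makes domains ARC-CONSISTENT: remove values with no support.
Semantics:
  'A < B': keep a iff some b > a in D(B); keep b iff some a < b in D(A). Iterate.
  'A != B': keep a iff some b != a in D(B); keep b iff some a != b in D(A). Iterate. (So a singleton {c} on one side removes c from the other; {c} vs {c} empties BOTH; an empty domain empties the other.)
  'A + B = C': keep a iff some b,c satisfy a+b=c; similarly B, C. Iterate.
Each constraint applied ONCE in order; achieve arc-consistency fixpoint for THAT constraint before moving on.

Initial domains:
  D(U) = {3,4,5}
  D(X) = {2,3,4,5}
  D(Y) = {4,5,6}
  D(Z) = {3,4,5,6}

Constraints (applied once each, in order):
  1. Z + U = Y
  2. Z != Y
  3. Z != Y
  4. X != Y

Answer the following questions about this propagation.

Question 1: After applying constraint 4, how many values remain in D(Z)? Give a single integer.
Constraint 1 (Z + U = Y) on D(Z)={3,4,5,6} D(U)={3,4,5} D(Y)={4,5,6}: Z {3,4,5,6}->{3}; U {3,4,5}->{3}; Y {4,5,6}->{6}
Constraint 2 (Z != Y) on D(Z)={3} D(Y)={6}: no change
Constraint 3 (Z != Y) on D(Z)={3} D(Y)={6}: no change
Constraint 4 (X != Y) on D(X)={2,3,4,5} D(Y)={6}: no change
So after constraint 4: D(Z)={3}, size = 1

Answer: 1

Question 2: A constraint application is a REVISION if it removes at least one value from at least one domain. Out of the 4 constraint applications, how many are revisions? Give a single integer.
Answer: 1

Derivation:
Constraint 1 (Z + U = Y) on D(Z)={3,4,5,6} D(U)={3,4,5} D(Y)={4,5,6}: Z {3,4,5,6}->{3}; U {3,4,5}->{3}; Y {4,5,6}->{6} => REVISION
Constraint 2 (Z != Y) on D(Z)={3} D(Y)={6}: no change => not a revision
Constraint 3 (Z != Y) on D(Z)={3} D(Y)={6}: no change => not a revision
Constraint 4 (X != Y) on D(X)={2,3,4,5} D(Y)={6}: no change => not a revision
Total revisions = 1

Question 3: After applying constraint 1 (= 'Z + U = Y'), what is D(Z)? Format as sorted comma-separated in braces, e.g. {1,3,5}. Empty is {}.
Constraint 1 (Z + U = Y) on D(Z)={3,4,5,6} D(U)={3,4,5} D(Y)={4,5,6}: Z {3,4,5,6}->{3}; U {3,4,5}->{3}; Y {4,5,6}->{6}
So after constraint 1: D(Z) = {3}

Answer: {3}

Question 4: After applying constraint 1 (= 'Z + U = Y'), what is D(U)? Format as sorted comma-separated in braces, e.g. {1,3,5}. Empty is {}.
Answer: {3}

Derivation:
Constraint 1 (Z + U = Y) on D(Z)={3,4,5,6} D(U)={3,4,5} D(Y)={4,5,6}: Z {3,4,5,6}->{3}; U {3,4,5}->{3}; Y {4,5,6}->{6}
So after constraint 1: D(U) = {3}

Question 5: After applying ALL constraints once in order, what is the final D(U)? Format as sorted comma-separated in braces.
Answer: {3}

Derivation:
Constraint 1 (Z + U = Y) on D(Z)={3,4,5,6} D(U)={3,4,5} D(Y)={4,5,6}: Z {3,4,5,6}->{3}; U {3,4,5}->{3}; Y {4,5,6}->{6}
Constraint 2 (Z != Y) on D(Z)={3} D(Y)={6}: no change
Constraint 3 (Z != Y) on D(Z)={3} D(Y)={6}: no change
Constraint 4 (X != Y) on D(X)={2,3,4,5} D(Y)={6}: no change
So after all 4 constraints: D(U) = {3}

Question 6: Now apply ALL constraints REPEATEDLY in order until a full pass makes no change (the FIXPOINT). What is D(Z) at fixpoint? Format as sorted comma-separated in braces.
Answer: {3}

Derivation:
pass 0 (initial): D(Z)={3,4,5,6}
pass 1: U {3,4,5}->{3}; Y {4,5,6}->{6}; Z {3,4,5,6}->{3}
pass 2: no change
Fixpoint after 2 passes: D(Z) = {3}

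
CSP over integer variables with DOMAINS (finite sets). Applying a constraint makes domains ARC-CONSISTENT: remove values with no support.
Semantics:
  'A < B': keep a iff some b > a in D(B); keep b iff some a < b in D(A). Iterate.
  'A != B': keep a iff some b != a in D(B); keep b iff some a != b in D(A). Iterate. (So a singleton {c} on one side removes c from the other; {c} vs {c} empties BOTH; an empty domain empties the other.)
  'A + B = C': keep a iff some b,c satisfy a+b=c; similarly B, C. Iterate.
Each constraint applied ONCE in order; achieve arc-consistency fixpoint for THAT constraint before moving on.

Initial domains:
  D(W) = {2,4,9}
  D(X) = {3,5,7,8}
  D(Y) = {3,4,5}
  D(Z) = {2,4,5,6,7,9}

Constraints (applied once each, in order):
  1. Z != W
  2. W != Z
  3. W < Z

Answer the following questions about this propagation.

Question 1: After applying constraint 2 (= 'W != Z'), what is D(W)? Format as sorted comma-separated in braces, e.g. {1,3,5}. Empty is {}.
Constraint 1 (Z != W) on D(Z)={2,4,5,6,7,9} D(W)={2,4,9}: no change
Constraint 2 (W != Z) on D(W)={2,4,9} D(Z)={2,4,5,6,7,9}: no change
So after constraint 2: D(W) = {2,4,9}

Answer: {2,4,9}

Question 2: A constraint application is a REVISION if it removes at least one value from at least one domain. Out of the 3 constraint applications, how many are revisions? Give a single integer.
Answer: 1

Derivation:
Constraint 1 (Z != W) on D(Z)={2,4,5,6,7,9} D(W)={2,4,9}: no change => not a revision
Constraint 2 (W != Z) on D(W)={2,4,9} D(Z)={2,4,5,6,7,9}: no change => not a revision
Constraint 3 (W < Z) on D(W)={2,4,9} D(Z)={2,4,5,6,7,9}: W {2,4,9}->{2,4}; Z {2,4,5,6,7,9}->{4,5,6,7,9} => REVISION
Total revisions = 1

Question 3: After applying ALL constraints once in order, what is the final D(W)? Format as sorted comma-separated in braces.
Constraint 1 (Z != W) on D(Z)={2,4,5,6,7,9} D(W)={2,4,9}: no change
Constraint 2 (W != Z) on D(W)={2,4,9} D(Z)={2,4,5,6,7,9}: no change
Constraint 3 (W < Z) on D(W)={2,4,9} D(Z)={2,4,5,6,7,9}: W {2,4,9}->{2,4}; Z {2,4,5,6,7,9}->{4,5,6,7,9}
So after all 3 constraints: D(W) = {2,4}

Answer: {2,4}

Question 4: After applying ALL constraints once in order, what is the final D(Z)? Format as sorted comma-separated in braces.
Constraint 1 (Z != W) on D(Z)={2,4,5,6,7,9} D(W)={2,4,9}: no change
Constraint 2 (W != Z) on D(W)={2,4,9} D(Z)={2,4,5,6,7,9}: no change
Constraint 3 (W < Z) on D(W)={2,4,9} D(Z)={2,4,5,6,7,9}: W {2,4,9}->{2,4}; Z {2,4,5,6,7,9}->{4,5,6,7,9}
So after all 3 constraints: D(Z) = {4,5,6,7,9}

Answer: {4,5,6,7,9}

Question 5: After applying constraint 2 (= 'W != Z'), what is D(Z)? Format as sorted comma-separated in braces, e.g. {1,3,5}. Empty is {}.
Answer: {2,4,5,6,7,9}

Derivation:
Constraint 1 (Z != W) on D(Z)={2,4,5,6,7,9} D(W)={2,4,9}: no change
Constraint 2 (W != Z) on D(W)={2,4,9} D(Z)={2,4,5,6,7,9}: no change
So after constraint 2: D(Z) = {2,4,5,6,7,9}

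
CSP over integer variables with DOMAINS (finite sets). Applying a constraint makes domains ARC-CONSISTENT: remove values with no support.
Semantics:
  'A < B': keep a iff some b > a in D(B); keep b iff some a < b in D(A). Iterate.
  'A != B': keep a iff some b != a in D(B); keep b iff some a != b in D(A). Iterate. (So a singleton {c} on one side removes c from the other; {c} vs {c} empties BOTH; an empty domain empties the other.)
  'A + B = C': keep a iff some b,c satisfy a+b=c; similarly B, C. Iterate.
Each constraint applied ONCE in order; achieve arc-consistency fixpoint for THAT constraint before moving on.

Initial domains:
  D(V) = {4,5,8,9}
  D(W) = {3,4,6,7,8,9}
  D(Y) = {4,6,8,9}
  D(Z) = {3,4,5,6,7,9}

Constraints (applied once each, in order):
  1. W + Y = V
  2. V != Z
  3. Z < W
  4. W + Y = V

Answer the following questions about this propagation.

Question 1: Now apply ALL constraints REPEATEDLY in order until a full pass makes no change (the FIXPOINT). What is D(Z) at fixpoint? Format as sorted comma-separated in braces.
Answer: {3}

Derivation:
pass 0 (initial): D(Z)={3,4,5,6,7,9}
pass 1: V {4,5,8,9}->{8}; W {3,4,6,7,8,9}->{4}; Y {4,6,8,9}->{4}; Z {3,4,5,6,7,9}->{3}
pass 2: no change
Fixpoint after 2 passes: D(Z) = {3}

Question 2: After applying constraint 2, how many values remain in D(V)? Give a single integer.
Answer: 2

Derivation:
Constraint 1 (W + Y = V) on D(W)={3,4,6,7,8,9} D(Y)={4,6,8,9} D(V)={4,5,8,9}: W {3,4,6,7,8,9}->{3,4}; Y {4,6,8,9}->{4,6}; V {4,5,8,9}->{8,9}
Constraint 2 (V != Z) on D(V)={8,9} D(Z)={3,4,5,6,7,9}: no change
So after constraint 2: D(V)={8,9}, size = 2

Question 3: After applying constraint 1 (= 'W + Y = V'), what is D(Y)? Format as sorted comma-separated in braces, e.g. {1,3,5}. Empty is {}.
Answer: {4,6}

Derivation:
Constraint 1 (W + Y = V) on D(W)={3,4,6,7,8,9} D(Y)={4,6,8,9} D(V)={4,5,8,9}: W {3,4,6,7,8,9}->{3,4}; Y {4,6,8,9}->{4,6}; V {4,5,8,9}->{8,9}
So after constraint 1: D(Y) = {4,6}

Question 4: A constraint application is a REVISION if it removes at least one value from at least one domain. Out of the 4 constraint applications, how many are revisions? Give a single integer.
Constraint 1 (W + Y = V) on D(W)={3,4,6,7,8,9} D(Y)={4,6,8,9} D(V)={4,5,8,9}: W {3,4,6,7,8,9}->{3,4}; Y {4,6,8,9}->{4,6}; V {4,5,8,9}->{8,9} => REVISION
Constraint 2 (V != Z) on D(V)={8,9} D(Z)={3,4,5,6,7,9}: no change => not a revision
Constraint 3 (Z < W) on D(Z)={3,4,5,6,7,9} D(W)={3,4}: Z {3,4,5,6,7,9}->{3}; W {3,4}->{4} => REVISION
Constraint 4 (W + Y = V) on D(W)={4} D(Y)={4,6} D(V)={8,9}: Y {4,6}->{4}; V {8,9}->{8} => REVISION
Total revisions = 3

Answer: 3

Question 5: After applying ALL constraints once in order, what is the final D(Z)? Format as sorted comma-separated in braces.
Answer: {3}

Derivation:
Constraint 1 (W + Y = V) on D(W)={3,4,6,7,8,9} D(Y)={4,6,8,9} D(V)={4,5,8,9}: W {3,4,6,7,8,9}->{3,4}; Y {4,6,8,9}->{4,6}; V {4,5,8,9}->{8,9}
Constraint 2 (V != Z) on D(V)={8,9} D(Z)={3,4,5,6,7,9}: no change
Constraint 3 (Z < W) on D(Z)={3,4,5,6,7,9} D(W)={3,4}: Z {3,4,5,6,7,9}->{3}; W {3,4}->{4}
Constraint 4 (W + Y = V) on D(W)={4} D(Y)={4,6} D(V)={8,9}: Y {4,6}->{4}; V {8,9}->{8}
So after all 4 constraints: D(Z) = {3}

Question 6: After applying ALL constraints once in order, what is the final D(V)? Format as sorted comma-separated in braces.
Answer: {8}

Derivation:
Constraint 1 (W + Y = V) on D(W)={3,4,6,7,8,9} D(Y)={4,6,8,9} D(V)={4,5,8,9}: W {3,4,6,7,8,9}->{3,4}; Y {4,6,8,9}->{4,6}; V {4,5,8,9}->{8,9}
Constraint 2 (V != Z) on D(V)={8,9} D(Z)={3,4,5,6,7,9}: no change
Constraint 3 (Z < W) on D(Z)={3,4,5,6,7,9} D(W)={3,4}: Z {3,4,5,6,7,9}->{3}; W {3,4}->{4}
Constraint 4 (W + Y = V) on D(W)={4} D(Y)={4,6} D(V)={8,9}: Y {4,6}->{4}; V {8,9}->{8}
So after all 4 constraints: D(V) = {8}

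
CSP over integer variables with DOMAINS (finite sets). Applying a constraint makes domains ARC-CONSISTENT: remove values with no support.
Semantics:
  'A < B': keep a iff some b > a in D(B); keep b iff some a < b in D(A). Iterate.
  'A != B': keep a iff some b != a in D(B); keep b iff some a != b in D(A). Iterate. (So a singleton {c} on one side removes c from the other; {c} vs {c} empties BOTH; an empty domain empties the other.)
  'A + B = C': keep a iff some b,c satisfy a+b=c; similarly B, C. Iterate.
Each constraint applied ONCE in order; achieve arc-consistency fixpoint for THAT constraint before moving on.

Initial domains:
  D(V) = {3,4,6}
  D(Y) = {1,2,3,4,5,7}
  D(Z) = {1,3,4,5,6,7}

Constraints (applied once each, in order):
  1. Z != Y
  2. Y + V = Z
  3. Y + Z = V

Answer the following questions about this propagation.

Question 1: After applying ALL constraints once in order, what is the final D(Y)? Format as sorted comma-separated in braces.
Constraint 1 (Z != Y) on D(Z)={1,3,4,5,6,7} D(Y)={1,2,3,4,5,7}: no change
Constraint 2 (Y + V = Z) on D(Y)={1,2,3,4,5,7} D(V)={3,4,6} D(Z)={1,3,4,5,6,7}: Y {1,2,3,4,5,7}->{1,2,3,4}; Z {1,3,4,5,6,7}->{4,5,6,7}
Constraint 3 (Y + Z = V) on D(Y)={1,2,3,4} D(Z)={4,5,6,7} D(V)={3,4,6}: Y {1,2,3,4}->{1,2}; Z {4,5,6,7}->{4,5}; V {3,4,6}->{6}
So after all 3 constraints: D(Y) = {1,2}

Answer: {1,2}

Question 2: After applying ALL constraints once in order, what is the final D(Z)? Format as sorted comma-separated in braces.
Constraint 1 (Z != Y) on D(Z)={1,3,4,5,6,7} D(Y)={1,2,3,4,5,7}: no change
Constraint 2 (Y + V = Z) on D(Y)={1,2,3,4,5,7} D(V)={3,4,6} D(Z)={1,3,4,5,6,7}: Y {1,2,3,4,5,7}->{1,2,3,4}; Z {1,3,4,5,6,7}->{4,5,6,7}
Constraint 3 (Y + Z = V) on D(Y)={1,2,3,4} D(Z)={4,5,6,7} D(V)={3,4,6}: Y {1,2,3,4}->{1,2}; Z {4,5,6,7}->{4,5}; V {3,4,6}->{6}
So after all 3 constraints: D(Z) = {4,5}

Answer: {4,5}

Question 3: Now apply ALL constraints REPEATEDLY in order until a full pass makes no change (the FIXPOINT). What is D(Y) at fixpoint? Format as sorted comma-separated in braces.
pass 0 (initial): D(Y)={1,2,3,4,5,7}
pass 1: V {3,4,6}->{6}; Y {1,2,3,4,5,7}->{1,2}; Z {1,3,4,5,6,7}->{4,5}
pass 2: V {6}->{}; Y {1,2}->{}; Z {4,5}->{}
pass 3: no change
Fixpoint after 3 passes: D(Y) = {}

Answer: {}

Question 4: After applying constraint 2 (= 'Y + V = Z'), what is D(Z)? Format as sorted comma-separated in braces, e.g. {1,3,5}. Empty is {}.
Answer: {4,5,6,7}

Derivation:
Constraint 1 (Z != Y) on D(Z)={1,3,4,5,6,7} D(Y)={1,2,3,4,5,7}: no change
Constraint 2 (Y + V = Z) on D(Y)={1,2,3,4,5,7} D(V)={3,4,6} D(Z)={1,3,4,5,6,7}: Y {1,2,3,4,5,7}->{1,2,3,4}; Z {1,3,4,5,6,7}->{4,5,6,7}
So after constraint 2: D(Z) = {4,5,6,7}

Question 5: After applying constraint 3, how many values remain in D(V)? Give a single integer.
Constraint 1 (Z != Y) on D(Z)={1,3,4,5,6,7} D(Y)={1,2,3,4,5,7}: no change
Constraint 2 (Y + V = Z) on D(Y)={1,2,3,4,5,7} D(V)={3,4,6} D(Z)={1,3,4,5,6,7}: Y {1,2,3,4,5,7}->{1,2,3,4}; Z {1,3,4,5,6,7}->{4,5,6,7}
Constraint 3 (Y + Z = V) on D(Y)={1,2,3,4} D(Z)={4,5,6,7} D(V)={3,4,6}: Y {1,2,3,4}->{1,2}; Z {4,5,6,7}->{4,5}; V {3,4,6}->{6}
So after constraint 3: D(V)={6}, size = 1

Answer: 1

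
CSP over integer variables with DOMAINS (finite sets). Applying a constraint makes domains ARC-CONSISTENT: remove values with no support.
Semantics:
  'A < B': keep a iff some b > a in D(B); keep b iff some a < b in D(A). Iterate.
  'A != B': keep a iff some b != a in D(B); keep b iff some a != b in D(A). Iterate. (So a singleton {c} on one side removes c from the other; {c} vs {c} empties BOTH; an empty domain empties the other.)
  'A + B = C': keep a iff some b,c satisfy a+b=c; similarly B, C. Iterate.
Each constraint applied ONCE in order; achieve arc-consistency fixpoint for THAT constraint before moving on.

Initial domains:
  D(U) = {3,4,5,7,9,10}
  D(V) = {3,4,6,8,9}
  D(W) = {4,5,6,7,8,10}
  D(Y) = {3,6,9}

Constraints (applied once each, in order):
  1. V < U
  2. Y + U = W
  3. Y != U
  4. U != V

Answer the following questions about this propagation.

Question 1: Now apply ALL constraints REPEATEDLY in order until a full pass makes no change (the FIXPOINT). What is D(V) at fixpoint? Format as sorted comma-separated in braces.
Answer: {3,4,6}

Derivation:
pass 0 (initial): D(V)={3,4,6,8,9}
pass 1: U {3,4,5,7,9,10}->{4,5,7}; W {4,5,6,7,8,10}->{7,8,10}; Y {3,6,9}->{3,6}
pass 2: V {3,4,6,8,9}->{3,4,6}
pass 3: no change
Fixpoint after 3 passes: D(V) = {3,4,6}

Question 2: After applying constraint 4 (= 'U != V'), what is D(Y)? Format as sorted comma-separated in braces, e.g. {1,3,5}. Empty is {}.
Answer: {3,6}

Derivation:
Constraint 1 (V < U) on D(V)={3,4,6,8,9} D(U)={3,4,5,7,9,10}: U {3,4,5,7,9,10}->{4,5,7,9,10}
Constraint 2 (Y + U = W) on D(Y)={3,6,9} D(U)={4,5,7,9,10} D(W)={4,5,6,7,8,10}: Y {3,6,9}->{3,6}; U {4,5,7,9,10}->{4,5,7}; W {4,5,6,7,8,10}->{7,8,10}
Constraint 3 (Y != U) on D(Y)={3,6} D(U)={4,5,7}: no change
Constraint 4 (U != V) on D(U)={4,5,7} D(V)={3,4,6,8,9}: no change
So after constraint 4: D(Y) = {3,6}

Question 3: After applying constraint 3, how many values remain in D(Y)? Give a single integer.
Constraint 1 (V < U) on D(V)={3,4,6,8,9} D(U)={3,4,5,7,9,10}: U {3,4,5,7,9,10}->{4,5,7,9,10}
Constraint 2 (Y + U = W) on D(Y)={3,6,9} D(U)={4,5,7,9,10} D(W)={4,5,6,7,8,10}: Y {3,6,9}->{3,6}; U {4,5,7,9,10}->{4,5,7}; W {4,5,6,7,8,10}->{7,8,10}
Constraint 3 (Y != U) on D(Y)={3,6} D(U)={4,5,7}: no change
So after constraint 3: D(Y)={3,6}, size = 2

Answer: 2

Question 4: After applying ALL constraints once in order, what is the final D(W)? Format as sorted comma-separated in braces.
Constraint 1 (V < U) on D(V)={3,4,6,8,9} D(U)={3,4,5,7,9,10}: U {3,4,5,7,9,10}->{4,5,7,9,10}
Constraint 2 (Y + U = W) on D(Y)={3,6,9} D(U)={4,5,7,9,10} D(W)={4,5,6,7,8,10}: Y {3,6,9}->{3,6}; U {4,5,7,9,10}->{4,5,7}; W {4,5,6,7,8,10}->{7,8,10}
Constraint 3 (Y != U) on D(Y)={3,6} D(U)={4,5,7}: no change
Constraint 4 (U != V) on D(U)={4,5,7} D(V)={3,4,6,8,9}: no change
So after all 4 constraints: D(W) = {7,8,10}

Answer: {7,8,10}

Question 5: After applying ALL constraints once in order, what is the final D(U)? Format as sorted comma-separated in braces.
Constraint 1 (V < U) on D(V)={3,4,6,8,9} D(U)={3,4,5,7,9,10}: U {3,4,5,7,9,10}->{4,5,7,9,10}
Constraint 2 (Y + U = W) on D(Y)={3,6,9} D(U)={4,5,7,9,10} D(W)={4,5,6,7,8,10}: Y {3,6,9}->{3,6}; U {4,5,7,9,10}->{4,5,7}; W {4,5,6,7,8,10}->{7,8,10}
Constraint 3 (Y != U) on D(Y)={3,6} D(U)={4,5,7}: no change
Constraint 4 (U != V) on D(U)={4,5,7} D(V)={3,4,6,8,9}: no change
So after all 4 constraints: D(U) = {4,5,7}

Answer: {4,5,7}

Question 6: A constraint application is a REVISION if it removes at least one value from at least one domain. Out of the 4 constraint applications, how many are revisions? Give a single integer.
Constraint 1 (V < U) on D(V)={3,4,6,8,9} D(U)={3,4,5,7,9,10}: U {3,4,5,7,9,10}->{4,5,7,9,10} => REVISION
Constraint 2 (Y + U = W) on D(Y)={3,6,9} D(U)={4,5,7,9,10} D(W)={4,5,6,7,8,10}: Y {3,6,9}->{3,6}; U {4,5,7,9,10}->{4,5,7}; W {4,5,6,7,8,10}->{7,8,10} => REVISION
Constraint 3 (Y != U) on D(Y)={3,6} D(U)={4,5,7}: no change => not a revision
Constraint 4 (U != V) on D(U)={4,5,7} D(V)={3,4,6,8,9}: no change => not a revision
Total revisions = 2

Answer: 2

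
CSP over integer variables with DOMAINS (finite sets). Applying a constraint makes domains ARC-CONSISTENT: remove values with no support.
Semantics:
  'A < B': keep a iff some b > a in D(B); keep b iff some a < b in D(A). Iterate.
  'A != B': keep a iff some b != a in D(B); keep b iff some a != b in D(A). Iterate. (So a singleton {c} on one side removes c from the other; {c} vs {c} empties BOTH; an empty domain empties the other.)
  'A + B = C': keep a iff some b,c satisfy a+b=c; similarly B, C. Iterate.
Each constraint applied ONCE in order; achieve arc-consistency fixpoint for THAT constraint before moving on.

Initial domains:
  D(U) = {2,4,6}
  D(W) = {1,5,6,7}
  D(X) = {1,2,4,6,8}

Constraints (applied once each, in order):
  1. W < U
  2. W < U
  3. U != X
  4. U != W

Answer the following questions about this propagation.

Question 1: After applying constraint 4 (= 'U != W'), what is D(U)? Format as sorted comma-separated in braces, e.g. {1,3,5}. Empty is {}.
Answer: {2,4,6}

Derivation:
Constraint 1 (W < U) on D(W)={1,5,6,7} D(U)={2,4,6}: W {1,5,6,7}->{1,5}
Constraint 2 (W < U) on D(W)={1,5} D(U)={2,4,6}: no change
Constraint 3 (U != X) on D(U)={2,4,6} D(X)={1,2,4,6,8}: no change
Constraint 4 (U != W) on D(U)={2,4,6} D(W)={1,5}: no change
So after constraint 4: D(U) = {2,4,6}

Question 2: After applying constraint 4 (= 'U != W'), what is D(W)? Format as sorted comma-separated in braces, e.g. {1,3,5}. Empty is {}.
Constraint 1 (W < U) on D(W)={1,5,6,7} D(U)={2,4,6}: W {1,5,6,7}->{1,5}
Constraint 2 (W < U) on D(W)={1,5} D(U)={2,4,6}: no change
Constraint 3 (U != X) on D(U)={2,4,6} D(X)={1,2,4,6,8}: no change
Constraint 4 (U != W) on D(U)={2,4,6} D(W)={1,5}: no change
So after constraint 4: D(W) = {1,5}

Answer: {1,5}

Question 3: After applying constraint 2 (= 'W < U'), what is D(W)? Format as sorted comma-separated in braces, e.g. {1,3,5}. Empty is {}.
Constraint 1 (W < U) on D(W)={1,5,6,7} D(U)={2,4,6}: W {1,5,6,7}->{1,5}
Constraint 2 (W < U) on D(W)={1,5} D(U)={2,4,6}: no change
So after constraint 2: D(W) = {1,5}

Answer: {1,5}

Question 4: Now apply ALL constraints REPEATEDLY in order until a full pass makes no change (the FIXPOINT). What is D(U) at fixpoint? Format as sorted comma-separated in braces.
Answer: {2,4,6}

Derivation:
pass 0 (initial): D(U)={2,4,6}
pass 1: W {1,5,6,7}->{1,5}
pass 2: no change
Fixpoint after 2 passes: D(U) = {2,4,6}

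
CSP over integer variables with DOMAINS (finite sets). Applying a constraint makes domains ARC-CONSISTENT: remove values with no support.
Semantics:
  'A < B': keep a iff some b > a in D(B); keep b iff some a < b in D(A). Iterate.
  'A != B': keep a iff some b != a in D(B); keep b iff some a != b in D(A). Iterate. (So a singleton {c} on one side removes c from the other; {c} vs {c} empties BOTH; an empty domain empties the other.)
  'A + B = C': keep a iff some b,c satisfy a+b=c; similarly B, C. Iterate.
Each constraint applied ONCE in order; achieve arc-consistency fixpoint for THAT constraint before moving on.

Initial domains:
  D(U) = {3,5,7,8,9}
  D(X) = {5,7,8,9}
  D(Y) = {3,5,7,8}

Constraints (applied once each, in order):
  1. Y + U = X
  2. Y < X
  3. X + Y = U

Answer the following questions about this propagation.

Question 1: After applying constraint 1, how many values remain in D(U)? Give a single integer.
Constraint 1 (Y + U = X) on D(Y)={3,5,7,8} D(U)={3,5,7,8,9} D(X)={5,7,8,9}: Y {3,5,7,8}->{3,5}; U {3,5,7,8,9}->{3,5}; X {5,7,8,9}->{8}
So after constraint 1: D(U)={3,5}, size = 2

Answer: 2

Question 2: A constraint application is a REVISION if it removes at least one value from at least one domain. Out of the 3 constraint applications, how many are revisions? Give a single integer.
Answer: 2

Derivation:
Constraint 1 (Y + U = X) on D(Y)={3,5,7,8} D(U)={3,5,7,8,9} D(X)={5,7,8,9}: Y {3,5,7,8}->{3,5}; U {3,5,7,8,9}->{3,5}; X {5,7,8,9}->{8} => REVISION
Constraint 2 (Y < X) on D(Y)={3,5} D(X)={8}: no change => not a revision
Constraint 3 (X + Y = U) on D(X)={8} D(Y)={3,5} D(U)={3,5}: X {8}->{}; Y {3,5}->{}; U {3,5}->{} => REVISION
Total revisions = 2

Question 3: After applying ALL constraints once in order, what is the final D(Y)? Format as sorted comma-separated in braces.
Answer: {}

Derivation:
Constraint 1 (Y + U = X) on D(Y)={3,5,7,8} D(U)={3,5,7,8,9} D(X)={5,7,8,9}: Y {3,5,7,8}->{3,5}; U {3,5,7,8,9}->{3,5}; X {5,7,8,9}->{8}
Constraint 2 (Y < X) on D(Y)={3,5} D(X)={8}: no change
Constraint 3 (X + Y = U) on D(X)={8} D(Y)={3,5} D(U)={3,5}: X {8}->{}; Y {3,5}->{}; U {3,5}->{}
So after all 3 constraints: D(Y) = {}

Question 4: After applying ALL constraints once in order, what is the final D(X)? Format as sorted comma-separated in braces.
Answer: {}

Derivation:
Constraint 1 (Y + U = X) on D(Y)={3,5,7,8} D(U)={3,5,7,8,9} D(X)={5,7,8,9}: Y {3,5,7,8}->{3,5}; U {3,5,7,8,9}->{3,5}; X {5,7,8,9}->{8}
Constraint 2 (Y < X) on D(Y)={3,5} D(X)={8}: no change
Constraint 3 (X + Y = U) on D(X)={8} D(Y)={3,5} D(U)={3,5}: X {8}->{}; Y {3,5}->{}; U {3,5}->{}
So after all 3 constraints: D(X) = {}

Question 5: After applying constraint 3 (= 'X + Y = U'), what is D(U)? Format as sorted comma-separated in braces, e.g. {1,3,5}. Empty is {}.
Constraint 1 (Y + U = X) on D(Y)={3,5,7,8} D(U)={3,5,7,8,9} D(X)={5,7,8,9}: Y {3,5,7,8}->{3,5}; U {3,5,7,8,9}->{3,5}; X {5,7,8,9}->{8}
Constraint 2 (Y < X) on D(Y)={3,5} D(X)={8}: no change
Constraint 3 (X + Y = U) on D(X)={8} D(Y)={3,5} D(U)={3,5}: X {8}->{}; Y {3,5}->{}; U {3,5}->{}
So after constraint 3: D(U) = {}

Answer: {}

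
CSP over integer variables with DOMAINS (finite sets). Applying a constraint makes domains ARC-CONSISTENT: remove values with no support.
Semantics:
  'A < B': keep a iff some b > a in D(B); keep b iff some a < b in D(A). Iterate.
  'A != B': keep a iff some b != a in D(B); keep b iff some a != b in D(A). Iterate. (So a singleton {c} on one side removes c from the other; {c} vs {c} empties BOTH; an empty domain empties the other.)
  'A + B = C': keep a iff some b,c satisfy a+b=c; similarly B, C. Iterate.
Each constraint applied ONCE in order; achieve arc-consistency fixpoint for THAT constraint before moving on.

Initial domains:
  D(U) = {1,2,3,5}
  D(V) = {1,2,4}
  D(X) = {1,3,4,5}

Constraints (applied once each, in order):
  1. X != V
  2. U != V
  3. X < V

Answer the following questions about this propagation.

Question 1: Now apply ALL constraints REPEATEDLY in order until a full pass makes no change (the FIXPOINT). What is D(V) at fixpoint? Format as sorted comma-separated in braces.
pass 0 (initial): D(V)={1,2,4}
pass 1: V {1,2,4}->{2,4}; X {1,3,4,5}->{1,3}
pass 2: no change
Fixpoint after 2 passes: D(V) = {2,4}

Answer: {2,4}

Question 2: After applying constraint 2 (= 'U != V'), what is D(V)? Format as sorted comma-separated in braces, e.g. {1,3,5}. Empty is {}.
Answer: {1,2,4}

Derivation:
Constraint 1 (X != V) on D(X)={1,3,4,5} D(V)={1,2,4}: no change
Constraint 2 (U != V) on D(U)={1,2,3,5} D(V)={1,2,4}: no change
So after constraint 2: D(V) = {1,2,4}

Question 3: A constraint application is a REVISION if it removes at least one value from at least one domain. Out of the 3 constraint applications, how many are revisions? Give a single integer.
Constraint 1 (X != V) on D(X)={1,3,4,5} D(V)={1,2,4}: no change => not a revision
Constraint 2 (U != V) on D(U)={1,2,3,5} D(V)={1,2,4}: no change => not a revision
Constraint 3 (X < V) on D(X)={1,3,4,5} D(V)={1,2,4}: X {1,3,4,5}->{1,3}; V {1,2,4}->{2,4} => REVISION
Total revisions = 1

Answer: 1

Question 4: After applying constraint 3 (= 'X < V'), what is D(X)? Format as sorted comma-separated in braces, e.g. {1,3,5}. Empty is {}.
Answer: {1,3}

Derivation:
Constraint 1 (X != V) on D(X)={1,3,4,5} D(V)={1,2,4}: no change
Constraint 2 (U != V) on D(U)={1,2,3,5} D(V)={1,2,4}: no change
Constraint 3 (X < V) on D(X)={1,3,4,5} D(V)={1,2,4}: X {1,3,4,5}->{1,3}; V {1,2,4}->{2,4}
So after constraint 3: D(X) = {1,3}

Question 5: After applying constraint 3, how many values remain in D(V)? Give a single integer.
Constraint 1 (X != V) on D(X)={1,3,4,5} D(V)={1,2,4}: no change
Constraint 2 (U != V) on D(U)={1,2,3,5} D(V)={1,2,4}: no change
Constraint 3 (X < V) on D(X)={1,3,4,5} D(V)={1,2,4}: X {1,3,4,5}->{1,3}; V {1,2,4}->{2,4}
So after constraint 3: D(V)={2,4}, size = 2

Answer: 2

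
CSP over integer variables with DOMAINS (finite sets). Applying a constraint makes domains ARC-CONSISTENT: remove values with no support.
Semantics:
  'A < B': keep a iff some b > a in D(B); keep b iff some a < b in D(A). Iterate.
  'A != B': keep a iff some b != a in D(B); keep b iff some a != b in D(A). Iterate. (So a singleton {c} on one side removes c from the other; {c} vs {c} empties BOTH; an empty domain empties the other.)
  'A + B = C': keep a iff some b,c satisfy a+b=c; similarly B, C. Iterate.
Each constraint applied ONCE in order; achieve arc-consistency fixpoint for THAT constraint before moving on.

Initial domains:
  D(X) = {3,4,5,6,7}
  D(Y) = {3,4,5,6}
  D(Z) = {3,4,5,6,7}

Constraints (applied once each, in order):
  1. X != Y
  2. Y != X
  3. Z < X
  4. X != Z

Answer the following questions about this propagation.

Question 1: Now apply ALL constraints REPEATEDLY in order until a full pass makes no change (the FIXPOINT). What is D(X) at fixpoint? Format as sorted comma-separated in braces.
Answer: {4,5,6,7}

Derivation:
pass 0 (initial): D(X)={3,4,5,6,7}
pass 1: X {3,4,5,6,7}->{4,5,6,7}; Z {3,4,5,6,7}->{3,4,5,6}
pass 2: no change
Fixpoint after 2 passes: D(X) = {4,5,6,7}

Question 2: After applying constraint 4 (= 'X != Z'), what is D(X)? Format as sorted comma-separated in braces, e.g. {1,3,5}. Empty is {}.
Answer: {4,5,6,7}

Derivation:
Constraint 1 (X != Y) on D(X)={3,4,5,6,7} D(Y)={3,4,5,6}: no change
Constraint 2 (Y != X) on D(Y)={3,4,5,6} D(X)={3,4,5,6,7}: no change
Constraint 3 (Z < X) on D(Z)={3,4,5,6,7} D(X)={3,4,5,6,7}: Z {3,4,5,6,7}->{3,4,5,6}; X {3,4,5,6,7}->{4,5,6,7}
Constraint 4 (X != Z) on D(X)={4,5,6,7} D(Z)={3,4,5,6}: no change
So after constraint 4: D(X) = {4,5,6,7}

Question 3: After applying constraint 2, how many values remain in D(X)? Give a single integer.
Constraint 1 (X != Y) on D(X)={3,4,5,6,7} D(Y)={3,4,5,6}: no change
Constraint 2 (Y != X) on D(Y)={3,4,5,6} D(X)={3,4,5,6,7}: no change
So after constraint 2: D(X)={3,4,5,6,7}, size = 5

Answer: 5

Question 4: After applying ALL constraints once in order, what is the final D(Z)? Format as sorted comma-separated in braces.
Answer: {3,4,5,6}

Derivation:
Constraint 1 (X != Y) on D(X)={3,4,5,6,7} D(Y)={3,4,5,6}: no change
Constraint 2 (Y != X) on D(Y)={3,4,5,6} D(X)={3,4,5,6,7}: no change
Constraint 3 (Z < X) on D(Z)={3,4,5,6,7} D(X)={3,4,5,6,7}: Z {3,4,5,6,7}->{3,4,5,6}; X {3,4,5,6,7}->{4,5,6,7}
Constraint 4 (X != Z) on D(X)={4,5,6,7} D(Z)={3,4,5,6}: no change
So after all 4 constraints: D(Z) = {3,4,5,6}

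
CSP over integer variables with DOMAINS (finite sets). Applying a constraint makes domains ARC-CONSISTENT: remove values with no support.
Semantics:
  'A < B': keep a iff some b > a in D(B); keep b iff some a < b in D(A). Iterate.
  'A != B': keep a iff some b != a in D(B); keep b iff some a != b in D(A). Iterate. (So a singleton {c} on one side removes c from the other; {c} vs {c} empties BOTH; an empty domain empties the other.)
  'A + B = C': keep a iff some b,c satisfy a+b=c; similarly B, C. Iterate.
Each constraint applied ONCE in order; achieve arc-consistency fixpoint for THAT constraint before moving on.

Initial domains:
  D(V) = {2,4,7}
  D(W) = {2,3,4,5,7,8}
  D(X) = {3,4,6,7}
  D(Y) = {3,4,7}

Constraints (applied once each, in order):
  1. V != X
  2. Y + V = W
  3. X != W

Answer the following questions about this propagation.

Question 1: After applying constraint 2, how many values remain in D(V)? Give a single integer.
Constraint 1 (V != X) on D(V)={2,4,7} D(X)={3,4,6,7}: no change
Constraint 2 (Y + V = W) on D(Y)={3,4,7} D(V)={2,4,7} D(W)={2,3,4,5,7,8}: Y {3,4,7}->{3,4}; V {2,4,7}->{2,4}; W {2,3,4,5,7,8}->{5,7,8}
So after constraint 2: D(V)={2,4}, size = 2

Answer: 2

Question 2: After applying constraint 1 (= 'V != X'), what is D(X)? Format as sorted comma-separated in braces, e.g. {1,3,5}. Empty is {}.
Answer: {3,4,6,7}

Derivation:
Constraint 1 (V != X) on D(V)={2,4,7} D(X)={3,4,6,7}: no change
So after constraint 1: D(X) = {3,4,6,7}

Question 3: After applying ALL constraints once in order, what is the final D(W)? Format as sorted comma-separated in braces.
Constraint 1 (V != X) on D(V)={2,4,7} D(X)={3,4,6,7}: no change
Constraint 2 (Y + V = W) on D(Y)={3,4,7} D(V)={2,4,7} D(W)={2,3,4,5,7,8}: Y {3,4,7}->{3,4}; V {2,4,7}->{2,4}; W {2,3,4,5,7,8}->{5,7,8}
Constraint 3 (X != W) on D(X)={3,4,6,7} D(W)={5,7,8}: no change
So after all 3 constraints: D(W) = {5,7,8}

Answer: {5,7,8}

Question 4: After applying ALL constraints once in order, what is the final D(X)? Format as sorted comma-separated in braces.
Answer: {3,4,6,7}

Derivation:
Constraint 1 (V != X) on D(V)={2,4,7} D(X)={3,4,6,7}: no change
Constraint 2 (Y + V = W) on D(Y)={3,4,7} D(V)={2,4,7} D(W)={2,3,4,5,7,8}: Y {3,4,7}->{3,4}; V {2,4,7}->{2,4}; W {2,3,4,5,7,8}->{5,7,8}
Constraint 3 (X != W) on D(X)={3,4,6,7} D(W)={5,7,8}: no change
So after all 3 constraints: D(X) = {3,4,6,7}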